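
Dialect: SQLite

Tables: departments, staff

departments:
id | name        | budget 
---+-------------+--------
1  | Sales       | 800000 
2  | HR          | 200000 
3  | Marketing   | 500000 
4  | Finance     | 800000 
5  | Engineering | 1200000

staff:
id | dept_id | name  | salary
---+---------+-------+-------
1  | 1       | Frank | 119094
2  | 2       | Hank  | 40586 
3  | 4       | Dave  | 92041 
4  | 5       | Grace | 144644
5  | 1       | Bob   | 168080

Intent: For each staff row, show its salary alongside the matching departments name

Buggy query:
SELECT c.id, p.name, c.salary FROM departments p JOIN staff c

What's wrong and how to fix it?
Bug: JOIN with no ON clause produces a cartesian product; every staff row pairs with every departments row

Fix: Specify the join condition linking the foreign key to the parent id

Corrected query:
SELECT c.id, p.name, c.salary FROM departments p JOIN staff c ON c.dept_id = p.id

Result:
id | name        | salary
---+-------------+-------
1  | Sales       | 119094
2  | HR          | 40586 
3  | Finance     | 92041 
4  | Engineering | 144644
5  | Sales       | 168080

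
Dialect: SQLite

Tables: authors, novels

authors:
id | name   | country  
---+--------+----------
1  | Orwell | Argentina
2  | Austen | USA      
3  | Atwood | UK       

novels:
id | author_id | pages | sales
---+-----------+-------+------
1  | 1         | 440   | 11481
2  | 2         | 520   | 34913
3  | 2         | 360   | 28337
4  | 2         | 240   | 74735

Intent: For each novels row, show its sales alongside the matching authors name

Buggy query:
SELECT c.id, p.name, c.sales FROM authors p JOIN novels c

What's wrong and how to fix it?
Bug: JOIN with no ON clause produces a cartesian product; every novels row pairs with every authors row

Fix: Add ON c.author_id = p.id to the JOIN

Corrected query:
SELECT c.id, p.name, c.sales FROM authors p JOIN novels c ON c.author_id = p.id

Result:
id | name   | sales
---+--------+------
1  | Orwell | 11481
2  | Austen | 34913
3  | Austen | 28337
4  | Austen | 74735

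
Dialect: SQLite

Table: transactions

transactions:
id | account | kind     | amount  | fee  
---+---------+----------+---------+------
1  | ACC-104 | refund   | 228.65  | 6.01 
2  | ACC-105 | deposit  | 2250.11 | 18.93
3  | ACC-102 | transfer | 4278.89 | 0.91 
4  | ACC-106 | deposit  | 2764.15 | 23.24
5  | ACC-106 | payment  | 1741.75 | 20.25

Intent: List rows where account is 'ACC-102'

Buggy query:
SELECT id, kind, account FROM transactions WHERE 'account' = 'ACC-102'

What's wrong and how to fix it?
Bug: Single quotes denote string literals in SQL; the column name is being compared as a constant string

Fix: Reference the column as account without single quotes

Corrected query:
SELECT id, kind, account FROM transactions WHERE account = 'ACC-102'

Result:
id | kind     | account
---+----------+--------
3  | transfer | ACC-102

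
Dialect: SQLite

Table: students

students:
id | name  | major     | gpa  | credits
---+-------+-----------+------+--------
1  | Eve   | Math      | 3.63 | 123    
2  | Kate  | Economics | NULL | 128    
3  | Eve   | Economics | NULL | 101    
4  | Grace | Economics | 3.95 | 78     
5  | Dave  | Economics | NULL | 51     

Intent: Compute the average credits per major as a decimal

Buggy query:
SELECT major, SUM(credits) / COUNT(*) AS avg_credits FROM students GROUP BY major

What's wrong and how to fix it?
Bug: Both operands are integers, so '/' performs integer division and truncates

Fix: Multiply by 1.0 (or CAST to REAL) to force floating-point division

Corrected query:
SELECT major, SUM(credits) * 1.0 / COUNT(*) AS avg_credits FROM students GROUP BY major

Result:
major     | avg_credits
----------+------------
Economics | 89.5       
Math      | 123        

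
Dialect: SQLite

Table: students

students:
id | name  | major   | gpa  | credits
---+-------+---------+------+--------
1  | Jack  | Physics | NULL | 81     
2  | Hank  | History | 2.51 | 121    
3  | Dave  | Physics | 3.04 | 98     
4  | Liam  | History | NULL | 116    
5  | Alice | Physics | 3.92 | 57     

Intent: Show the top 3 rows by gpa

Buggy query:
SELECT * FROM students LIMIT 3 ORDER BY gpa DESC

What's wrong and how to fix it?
Bug: LIMIT must come after ORDER BY

Fix: Sort with ORDER BY, then apply LIMIT

Corrected query:
SELECT * FROM students ORDER BY gpa DESC LIMIT 3

Result:
id | name  | major   | gpa  | credits
---+-------+---------+------+--------
5  | Alice | Physics | 3.92 | 57     
3  | Dave  | Physics | 3.04 | 98     
2  | Hank  | History | 2.51 | 121    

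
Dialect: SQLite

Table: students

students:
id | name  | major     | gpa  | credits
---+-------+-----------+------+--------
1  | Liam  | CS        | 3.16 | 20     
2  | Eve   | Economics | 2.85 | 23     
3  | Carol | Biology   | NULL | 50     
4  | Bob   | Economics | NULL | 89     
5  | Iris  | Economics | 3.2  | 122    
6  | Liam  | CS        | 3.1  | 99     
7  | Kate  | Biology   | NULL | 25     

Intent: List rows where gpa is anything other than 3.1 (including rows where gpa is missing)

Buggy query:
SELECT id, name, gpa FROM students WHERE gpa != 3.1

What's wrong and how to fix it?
Bug: Inequality against NULL is unknown, not true; rows with NULL are dropped

Fix: Handle NULL separately with IS NULL alongside the inequality

Corrected query:
SELECT id, name, gpa FROM students WHERE gpa != 3.1 OR gpa IS NULL

Result:
id | name  | gpa 
---+-------+-----
1  | Liam  | 3.16
2  | Eve   | 2.85
3  | Carol | NULL
4  | Bob   | NULL
5  | Iris  | 3.2 
7  | Kate  | NULL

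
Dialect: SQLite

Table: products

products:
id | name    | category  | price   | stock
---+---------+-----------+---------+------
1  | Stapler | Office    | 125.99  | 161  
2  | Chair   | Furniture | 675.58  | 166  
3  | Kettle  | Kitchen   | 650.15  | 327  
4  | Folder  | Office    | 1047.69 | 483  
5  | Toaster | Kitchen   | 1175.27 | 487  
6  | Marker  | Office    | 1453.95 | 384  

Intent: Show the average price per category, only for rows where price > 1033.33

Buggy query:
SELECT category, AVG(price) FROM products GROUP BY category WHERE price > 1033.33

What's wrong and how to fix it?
Bug: Row-level WHERE must come before GROUP BY in the clause order

Fix: Place WHERE between FROM and GROUP BY

Corrected query:
SELECT category, AVG(price) FROM products WHERE price > 1033.33 GROUP BY category

Result:
category | AVG(price)
---------+-----------
Kitchen  | 1175.27   
Office   | 1250.82   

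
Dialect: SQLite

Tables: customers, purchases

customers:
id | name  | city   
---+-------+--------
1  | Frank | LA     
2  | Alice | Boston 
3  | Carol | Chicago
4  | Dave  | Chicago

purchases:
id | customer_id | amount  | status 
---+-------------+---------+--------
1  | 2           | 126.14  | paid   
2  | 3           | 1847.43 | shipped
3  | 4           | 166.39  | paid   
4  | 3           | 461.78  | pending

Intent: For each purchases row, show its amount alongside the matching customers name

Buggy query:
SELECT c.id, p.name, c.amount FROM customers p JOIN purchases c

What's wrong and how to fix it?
Bug: Missing join condition: each purchases row is matched to all customers rows instead of just its own

Fix: Add ON c.customer_id = p.id to the JOIN

Corrected query:
SELECT c.id, p.name, c.amount FROM customers p JOIN purchases c ON c.customer_id = p.id

Result:
id | name  | amount 
---+-------+--------
1  | Alice | 126.14 
2  | Carol | 1847.43
3  | Dave  | 166.39 
4  | Carol | 461.78 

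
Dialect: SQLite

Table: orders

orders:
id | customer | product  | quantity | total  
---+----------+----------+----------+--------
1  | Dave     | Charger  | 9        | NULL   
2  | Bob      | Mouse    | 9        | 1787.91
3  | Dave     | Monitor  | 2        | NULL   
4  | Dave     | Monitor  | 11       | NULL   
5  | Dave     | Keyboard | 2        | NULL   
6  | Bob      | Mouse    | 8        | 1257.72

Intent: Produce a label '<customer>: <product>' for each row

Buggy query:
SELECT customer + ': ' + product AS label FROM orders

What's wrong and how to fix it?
Bug: SQLite uses || for string concatenation; + coerces text to numbers (yielding 0)

Fix: Use the || operator for string concatenation

Corrected query:
SELECT customer || ': ' || product AS label FROM orders

Result:
label         
--------------
Dave: Charger 
Bob: Mouse    
Dave: Monitor 
Dave: Monitor 
Dave: Keyboard
Bob: Mouse    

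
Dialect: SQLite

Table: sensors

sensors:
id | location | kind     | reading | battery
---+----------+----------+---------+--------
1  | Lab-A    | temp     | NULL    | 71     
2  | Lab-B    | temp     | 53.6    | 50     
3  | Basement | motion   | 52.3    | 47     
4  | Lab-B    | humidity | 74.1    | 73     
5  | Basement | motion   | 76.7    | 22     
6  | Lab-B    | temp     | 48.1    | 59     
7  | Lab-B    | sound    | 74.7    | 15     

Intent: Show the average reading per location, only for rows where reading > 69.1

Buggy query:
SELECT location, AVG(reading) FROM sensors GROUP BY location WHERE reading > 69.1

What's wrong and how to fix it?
Bug: Row-level WHERE must come before GROUP BY in the clause order

Fix: Place WHERE between FROM and GROUP BY

Corrected query:
SELECT location, AVG(reading) FROM sensors WHERE reading > 69.1 GROUP BY location

Result:
location | AVG(reading)
---------+-------------
Basement | 76.7        
Lab-B    | 74.4        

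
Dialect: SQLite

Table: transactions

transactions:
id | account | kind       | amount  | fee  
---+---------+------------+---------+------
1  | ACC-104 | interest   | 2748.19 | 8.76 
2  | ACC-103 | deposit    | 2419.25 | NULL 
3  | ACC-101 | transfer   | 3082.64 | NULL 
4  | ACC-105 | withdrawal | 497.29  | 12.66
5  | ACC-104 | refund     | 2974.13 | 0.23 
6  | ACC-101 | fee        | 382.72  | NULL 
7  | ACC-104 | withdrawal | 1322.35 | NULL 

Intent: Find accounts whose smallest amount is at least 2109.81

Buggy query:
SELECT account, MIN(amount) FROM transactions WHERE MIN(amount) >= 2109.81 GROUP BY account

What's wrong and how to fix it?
Bug: MIN() in WHERE is a misuse of aggregate

Fix: Replace WHERE with HAVING after the GROUP BY

Corrected query:
SELECT account, MIN(amount) FROM transactions GROUP BY account HAVING MIN(amount) >= 2109.81

Result:
account | MIN(amount)
--------+------------
ACC-103 | 2419.25    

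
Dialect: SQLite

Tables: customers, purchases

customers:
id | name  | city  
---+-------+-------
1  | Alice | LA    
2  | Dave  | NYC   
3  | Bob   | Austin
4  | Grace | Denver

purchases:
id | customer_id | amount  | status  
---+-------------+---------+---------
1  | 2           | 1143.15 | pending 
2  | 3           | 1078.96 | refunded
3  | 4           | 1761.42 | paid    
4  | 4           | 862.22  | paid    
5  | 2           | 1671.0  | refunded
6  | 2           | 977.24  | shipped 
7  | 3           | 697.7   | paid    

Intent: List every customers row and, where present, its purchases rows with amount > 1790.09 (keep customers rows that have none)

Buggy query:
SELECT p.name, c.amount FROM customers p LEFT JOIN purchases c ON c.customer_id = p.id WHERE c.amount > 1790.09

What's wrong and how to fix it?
Bug: A WHERE condition on the right-hand table after LEFT JOIN drops unmatched parents

Fix: Put 'c.amount > 1790.09' in the JOIN's ON clause instead of WHERE

Corrected query:
SELECT p.name, c.amount FROM customers p LEFT JOIN purchases c ON c.customer_id = p.id AND c.amount > 1790.09

Result:
name  | amount
------+-------
Alice | NULL  
Dave  | NULL  
Bob   | NULL  
Grace | NULL  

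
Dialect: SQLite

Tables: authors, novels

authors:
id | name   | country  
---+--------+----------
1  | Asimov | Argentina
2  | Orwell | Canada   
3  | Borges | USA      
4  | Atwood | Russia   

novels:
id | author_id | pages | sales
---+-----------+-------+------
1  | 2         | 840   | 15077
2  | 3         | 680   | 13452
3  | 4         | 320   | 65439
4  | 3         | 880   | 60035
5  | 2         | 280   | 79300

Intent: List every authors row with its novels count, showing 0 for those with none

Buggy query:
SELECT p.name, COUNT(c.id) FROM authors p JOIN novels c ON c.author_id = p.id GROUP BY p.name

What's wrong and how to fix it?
Bug: An inner join excludes parents with zero children

Fix: Use LEFT JOIN so parents without children still appear (COUNT(c.id) gives 0)

Corrected query:
SELECT p.name, COUNT(c.id) FROM authors p LEFT JOIN novels c ON c.author_id = p.id GROUP BY p.name

Result:
name   | COUNT(c.id)
-------+------------
Asimov | 0          
Atwood | 1          
Borges | 2          
Orwell | 2          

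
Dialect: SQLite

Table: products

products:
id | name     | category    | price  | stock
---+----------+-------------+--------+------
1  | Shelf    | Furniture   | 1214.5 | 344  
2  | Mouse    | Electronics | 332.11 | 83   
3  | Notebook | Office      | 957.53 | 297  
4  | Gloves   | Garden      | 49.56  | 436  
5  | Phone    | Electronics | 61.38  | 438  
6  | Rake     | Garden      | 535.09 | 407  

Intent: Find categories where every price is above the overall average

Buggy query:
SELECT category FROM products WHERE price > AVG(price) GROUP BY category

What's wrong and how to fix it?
Bug: AVG() is an aggregate; it can't sit directly in WHERE

Fix: Use a subquery for AVG and a HAVING MIN(...) filter so the condition holds for every row in the group

Corrected query:
SELECT category FROM products GROUP BY category HAVING MIN(price) > (SELECT AVG(price) FROM products)

Result:
category 
---------
Furniture
Office   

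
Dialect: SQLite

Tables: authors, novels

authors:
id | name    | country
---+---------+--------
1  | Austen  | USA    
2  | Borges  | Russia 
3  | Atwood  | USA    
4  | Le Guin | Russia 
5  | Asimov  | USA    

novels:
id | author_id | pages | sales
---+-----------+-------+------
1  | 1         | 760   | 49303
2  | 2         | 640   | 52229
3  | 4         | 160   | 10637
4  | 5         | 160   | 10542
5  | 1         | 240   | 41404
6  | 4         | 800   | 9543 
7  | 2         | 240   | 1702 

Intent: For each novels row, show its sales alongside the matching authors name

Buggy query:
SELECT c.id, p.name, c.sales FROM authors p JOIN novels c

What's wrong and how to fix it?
Bug: JOIN with no ON clause produces a cartesian product; every novels row pairs with every authors row

Fix: Add ON c.author_id = p.id to the JOIN

Corrected query:
SELECT c.id, p.name, c.sales FROM authors p JOIN novels c ON c.author_id = p.id

Result:
id | name    | sales
---+---------+------
1  | Austen  | 49303
2  | Borges  | 52229
3  | Le Guin | 10637
4  | Asimov  | 10542
5  | Austen  | 41404
6  | Le Guin | 9543 
7  | Borges  | 1702 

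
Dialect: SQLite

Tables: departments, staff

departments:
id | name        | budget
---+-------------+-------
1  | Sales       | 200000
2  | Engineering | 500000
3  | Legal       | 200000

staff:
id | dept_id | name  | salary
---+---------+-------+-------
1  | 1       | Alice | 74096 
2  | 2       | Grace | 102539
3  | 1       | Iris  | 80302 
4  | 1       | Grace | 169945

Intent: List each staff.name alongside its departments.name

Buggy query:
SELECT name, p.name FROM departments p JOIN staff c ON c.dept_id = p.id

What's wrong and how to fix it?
Bug: Both tables have a 'name' column; the unqualified reference is ambiguous

Fix: Qualify the column with its table alias (c.name)

Corrected query:
SELECT c.name, p.name FROM departments p JOIN staff c ON c.dept_id = p.id

Result:
name  | name       
------+------------
Alice | Sales      
Grace | Engineering
Iris  | Sales      
Grace | Sales      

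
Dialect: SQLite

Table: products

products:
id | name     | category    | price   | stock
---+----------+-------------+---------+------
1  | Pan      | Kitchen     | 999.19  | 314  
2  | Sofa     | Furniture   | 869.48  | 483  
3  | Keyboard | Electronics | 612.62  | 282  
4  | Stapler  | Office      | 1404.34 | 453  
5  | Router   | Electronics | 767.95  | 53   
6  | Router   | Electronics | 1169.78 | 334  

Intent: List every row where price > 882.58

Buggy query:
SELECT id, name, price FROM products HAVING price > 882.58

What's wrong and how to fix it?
Bug: This is a non-aggregate query (no GROUP BY, no aggregates), so in SQLite the HAVING clause is invalid here; a row-level condition belongs in WHERE

Fix: Use WHERE for row-level filtering

Corrected query:
SELECT id, name, price FROM products WHERE price > 882.58

Result:
id | name    | price  
---+---------+--------
1  | Pan     | 999.19 
4  | Stapler | 1404.34
6  | Router  | 1169.78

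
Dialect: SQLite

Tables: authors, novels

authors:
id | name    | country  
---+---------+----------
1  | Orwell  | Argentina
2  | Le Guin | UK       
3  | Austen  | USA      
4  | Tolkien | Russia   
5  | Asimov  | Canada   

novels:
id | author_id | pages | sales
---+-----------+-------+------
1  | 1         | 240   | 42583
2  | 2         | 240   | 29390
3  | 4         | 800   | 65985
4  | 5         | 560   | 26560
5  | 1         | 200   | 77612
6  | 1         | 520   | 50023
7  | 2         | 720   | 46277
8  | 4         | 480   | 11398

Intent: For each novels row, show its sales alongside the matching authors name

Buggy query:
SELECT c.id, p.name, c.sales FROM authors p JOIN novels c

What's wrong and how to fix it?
Bug: Missing join condition: each novels row is matched to all authors rows instead of just its own

Fix: Specify the join condition linking the foreign key to the parent id

Corrected query:
SELECT c.id, p.name, c.sales FROM authors p JOIN novels c ON c.author_id = p.id

Result:
id | name    | sales
---+---------+------
1  | Orwell  | 42583
2  | Le Guin | 29390
3  | Tolkien | 65985
4  | Asimov  | 26560
5  | Orwell  | 77612
6  | Orwell  | 50023
7  | Le Guin | 46277
8  | Tolkien | 11398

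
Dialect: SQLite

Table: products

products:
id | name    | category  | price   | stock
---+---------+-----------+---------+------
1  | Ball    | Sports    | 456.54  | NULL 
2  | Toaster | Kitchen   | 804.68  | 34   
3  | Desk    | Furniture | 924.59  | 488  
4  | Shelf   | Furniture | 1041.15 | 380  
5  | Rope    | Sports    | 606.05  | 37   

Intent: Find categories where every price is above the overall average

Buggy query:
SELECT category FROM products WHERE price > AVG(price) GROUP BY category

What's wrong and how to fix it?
Bug: AVG() is an aggregate; it can't sit directly in WHERE

Fix: Compute the overall average in a scalar subquery and compare each group's MIN against it in HAVING

Corrected query:
SELECT category FROM products GROUP BY category HAVING MIN(price) > (SELECT AVG(price) FROM products)

Result:
category 
---------
Furniture
Kitchen  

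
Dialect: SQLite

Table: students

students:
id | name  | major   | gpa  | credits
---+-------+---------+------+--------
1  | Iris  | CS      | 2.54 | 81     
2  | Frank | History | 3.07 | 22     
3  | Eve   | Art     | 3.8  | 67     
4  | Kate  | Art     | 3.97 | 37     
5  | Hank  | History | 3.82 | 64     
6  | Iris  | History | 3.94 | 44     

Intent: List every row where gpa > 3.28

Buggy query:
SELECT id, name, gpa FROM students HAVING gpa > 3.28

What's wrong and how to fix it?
Bug: This is a non-aggregate query (no GROUP BY, no aggregates), so in SQLite the HAVING clause is invalid here; a row-level condition belongs in WHERE

Fix: Use WHERE for row-level filtering

Corrected query:
SELECT id, name, gpa FROM students WHERE gpa > 3.28

Result:
id | name | gpa 
---+------+-----
3  | Eve  | 3.8 
4  | Kate | 3.97
5  | Hank | 3.82
6  | Iris | 3.94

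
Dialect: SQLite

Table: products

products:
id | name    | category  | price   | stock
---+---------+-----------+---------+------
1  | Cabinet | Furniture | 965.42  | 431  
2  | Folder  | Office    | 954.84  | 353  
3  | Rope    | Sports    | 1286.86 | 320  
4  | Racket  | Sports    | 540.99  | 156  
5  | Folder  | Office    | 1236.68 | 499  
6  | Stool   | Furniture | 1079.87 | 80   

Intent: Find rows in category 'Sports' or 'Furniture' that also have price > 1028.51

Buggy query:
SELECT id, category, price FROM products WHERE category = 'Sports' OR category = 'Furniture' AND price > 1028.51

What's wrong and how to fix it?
Bug: Without parentheses, AND is evaluated before OR, so the price filter only applies to the 'Furniture' branch

Fix: Add parentheses around the OR so the AND applies to both alternatives

Corrected query:
SELECT id, category, price FROM products WHERE (category = 'Sports' OR category = 'Furniture') AND price > 1028.51

Result:
id | category  | price  
---+-----------+--------
3  | Sports    | 1286.86
6  | Furniture | 1079.87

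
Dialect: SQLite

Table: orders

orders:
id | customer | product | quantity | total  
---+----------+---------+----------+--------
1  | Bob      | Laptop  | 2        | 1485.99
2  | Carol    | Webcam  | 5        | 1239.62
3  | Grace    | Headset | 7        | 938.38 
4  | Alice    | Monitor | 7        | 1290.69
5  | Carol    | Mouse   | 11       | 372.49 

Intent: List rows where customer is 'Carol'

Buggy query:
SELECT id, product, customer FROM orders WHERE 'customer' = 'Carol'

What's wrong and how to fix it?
Bug: Single quotes denote string literals in SQL; the column name is being compared as a constant string

Fix: Reference the column as customer without single quotes

Corrected query:
SELECT id, product, customer FROM orders WHERE customer = 'Carol'

Result:
id | product | customer
---+---------+---------
2  | Webcam  | Carol   
5  | Mouse   | Carol   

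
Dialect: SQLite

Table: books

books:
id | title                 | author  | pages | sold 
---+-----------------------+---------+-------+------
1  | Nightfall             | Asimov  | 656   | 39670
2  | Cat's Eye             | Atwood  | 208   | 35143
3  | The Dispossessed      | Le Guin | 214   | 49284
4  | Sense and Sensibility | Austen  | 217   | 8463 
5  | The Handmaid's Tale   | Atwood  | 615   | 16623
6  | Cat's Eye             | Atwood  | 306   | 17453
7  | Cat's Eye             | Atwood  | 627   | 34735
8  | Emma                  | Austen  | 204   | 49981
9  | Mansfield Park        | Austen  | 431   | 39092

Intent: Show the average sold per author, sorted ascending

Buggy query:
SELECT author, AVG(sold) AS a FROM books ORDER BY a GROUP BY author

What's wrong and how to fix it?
Bug: ORDER BY appears before GROUP BY; SQL clause order requires GROUP BY first

Fix: Reorder: SELECT … FROM … GROUP BY … ORDER BY …

Corrected query:
SELECT author, AVG(sold) AS a FROM books GROUP BY author ORDER BY a

Result:
author  | a      
--------+--------
Atwood  | 25988.5
Austen  | 32512  
Asimov  | 39670  
Le Guin | 49284  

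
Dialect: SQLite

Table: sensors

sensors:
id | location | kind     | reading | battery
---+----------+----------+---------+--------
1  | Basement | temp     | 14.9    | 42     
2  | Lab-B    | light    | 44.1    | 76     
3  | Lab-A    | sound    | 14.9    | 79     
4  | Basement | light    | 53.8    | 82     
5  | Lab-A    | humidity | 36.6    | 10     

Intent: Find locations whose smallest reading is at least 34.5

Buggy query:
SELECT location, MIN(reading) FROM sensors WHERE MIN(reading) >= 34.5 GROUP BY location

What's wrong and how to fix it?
Bug: MIN() in WHERE is a misuse of aggregate

Fix: Use HAVING for the per-group MIN condition

Corrected query:
SELECT location, MIN(reading) FROM sensors GROUP BY location HAVING MIN(reading) >= 34.5

Result:
location | MIN(reading)
---------+-------------
Lab-B    | 44.1        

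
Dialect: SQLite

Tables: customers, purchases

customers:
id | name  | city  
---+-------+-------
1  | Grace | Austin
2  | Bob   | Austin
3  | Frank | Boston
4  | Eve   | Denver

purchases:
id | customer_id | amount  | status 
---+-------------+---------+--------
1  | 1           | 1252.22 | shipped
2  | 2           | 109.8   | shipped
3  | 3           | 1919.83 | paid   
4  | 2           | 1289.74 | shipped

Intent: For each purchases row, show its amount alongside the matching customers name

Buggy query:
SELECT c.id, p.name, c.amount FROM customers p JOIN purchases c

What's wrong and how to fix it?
Bug: Missing join condition: each purchases row is matched to all customers rows instead of just its own

Fix: Add ON c.customer_id = p.id to the JOIN

Corrected query:
SELECT c.id, p.name, c.amount FROM customers p JOIN purchases c ON c.customer_id = p.id

Result:
id | name  | amount 
---+-------+--------
1  | Grace | 1252.22
2  | Bob   | 109.8  
3  | Frank | 1919.83
4  | Bob   | 1289.74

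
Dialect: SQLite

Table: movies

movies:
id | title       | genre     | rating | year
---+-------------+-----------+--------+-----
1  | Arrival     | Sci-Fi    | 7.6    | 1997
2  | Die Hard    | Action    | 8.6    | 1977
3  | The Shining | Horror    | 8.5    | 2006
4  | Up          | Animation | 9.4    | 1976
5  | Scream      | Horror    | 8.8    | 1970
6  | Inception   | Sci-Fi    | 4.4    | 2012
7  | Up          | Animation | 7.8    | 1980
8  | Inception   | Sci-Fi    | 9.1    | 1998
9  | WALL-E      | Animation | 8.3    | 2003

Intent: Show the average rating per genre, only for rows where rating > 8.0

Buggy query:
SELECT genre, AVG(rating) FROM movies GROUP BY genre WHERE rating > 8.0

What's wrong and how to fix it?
Bug: WHERE cannot follow GROUP BY

Fix: Place WHERE between FROM and GROUP BY

Corrected query:
SELECT genre, AVG(rating) FROM movies WHERE rating > 8.0 GROUP BY genre

Result:
genre     | AVG(rating)
----------+------------
Action    | 8.6        
Animation | 8.85       
Horror    | 8.65       
Sci-Fi    | 9.1        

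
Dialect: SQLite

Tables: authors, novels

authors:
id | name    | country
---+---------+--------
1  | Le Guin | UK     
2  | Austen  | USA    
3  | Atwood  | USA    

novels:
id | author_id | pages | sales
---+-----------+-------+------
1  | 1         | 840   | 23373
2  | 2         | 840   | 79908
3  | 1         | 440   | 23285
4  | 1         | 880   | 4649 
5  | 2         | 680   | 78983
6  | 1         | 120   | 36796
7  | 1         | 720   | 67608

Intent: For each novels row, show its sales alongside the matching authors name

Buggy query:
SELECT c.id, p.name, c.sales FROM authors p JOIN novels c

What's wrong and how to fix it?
Bug: Missing join condition: each novels row is matched to all authors rows instead of just its own

Fix: Specify the join condition linking the foreign key to the parent id

Corrected query:
SELECT c.id, p.name, c.sales FROM authors p JOIN novels c ON c.author_id = p.id

Result:
id | name    | sales
---+---------+------
1  | Le Guin | 23373
2  | Austen  | 79908
3  | Le Guin | 23285
4  | Le Guin | 4649 
5  | Austen  | 78983
6  | Le Guin | 36796
7  | Le Guin | 67608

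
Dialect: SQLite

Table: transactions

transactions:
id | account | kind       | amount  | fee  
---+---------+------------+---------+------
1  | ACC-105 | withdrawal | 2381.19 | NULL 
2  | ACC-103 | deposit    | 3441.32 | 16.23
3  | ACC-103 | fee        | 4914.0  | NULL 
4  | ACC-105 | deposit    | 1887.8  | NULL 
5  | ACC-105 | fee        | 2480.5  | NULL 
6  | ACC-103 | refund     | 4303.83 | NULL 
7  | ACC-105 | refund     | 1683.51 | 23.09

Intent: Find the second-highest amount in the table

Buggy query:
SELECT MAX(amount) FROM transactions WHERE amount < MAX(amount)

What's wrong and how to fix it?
Bug: The inner MAX is an aggregate inside WHERE, which is not allowed

Fix: Compute the overall MAX in a subquery, then take MAX of rows below it

Corrected query:
SELECT MAX(amount) FROM transactions WHERE amount < (SELECT MAX(amount) FROM transactions)

Result:
MAX(amount)
-----------
4303.83    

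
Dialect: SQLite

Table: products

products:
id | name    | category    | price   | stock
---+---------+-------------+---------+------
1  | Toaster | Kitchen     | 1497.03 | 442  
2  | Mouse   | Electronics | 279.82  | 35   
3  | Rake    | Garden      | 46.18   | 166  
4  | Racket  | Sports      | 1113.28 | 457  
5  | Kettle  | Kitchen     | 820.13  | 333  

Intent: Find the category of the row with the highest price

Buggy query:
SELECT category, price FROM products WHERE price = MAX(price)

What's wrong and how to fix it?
Bug: MAX(price) is an aggregate and cannot be used directly in WHERE

Fix: Wrap MAX in a scalar subquery so WHERE compares against a single value

Corrected query:
SELECT category, price FROM products WHERE price = (SELECT MAX(price) FROM products)

Result:
category | price  
---------+--------
Kitchen  | 1497.03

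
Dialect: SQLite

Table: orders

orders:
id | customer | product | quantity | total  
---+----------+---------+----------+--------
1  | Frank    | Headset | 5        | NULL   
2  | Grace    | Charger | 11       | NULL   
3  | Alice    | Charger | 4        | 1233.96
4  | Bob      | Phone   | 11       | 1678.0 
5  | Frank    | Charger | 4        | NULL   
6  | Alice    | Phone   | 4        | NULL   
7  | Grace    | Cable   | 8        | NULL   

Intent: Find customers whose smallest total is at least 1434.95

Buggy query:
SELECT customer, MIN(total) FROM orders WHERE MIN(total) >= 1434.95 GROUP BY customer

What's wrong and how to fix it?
Bug: Aggregates like MIN are computed per group after WHERE runs

Fix: Replace WHERE with HAVING after the GROUP BY

Corrected query:
SELECT customer, MIN(total) FROM orders GROUP BY customer HAVING MIN(total) >= 1434.95

Result:
customer | MIN(total)
---------+-----------
Bob      | 1678      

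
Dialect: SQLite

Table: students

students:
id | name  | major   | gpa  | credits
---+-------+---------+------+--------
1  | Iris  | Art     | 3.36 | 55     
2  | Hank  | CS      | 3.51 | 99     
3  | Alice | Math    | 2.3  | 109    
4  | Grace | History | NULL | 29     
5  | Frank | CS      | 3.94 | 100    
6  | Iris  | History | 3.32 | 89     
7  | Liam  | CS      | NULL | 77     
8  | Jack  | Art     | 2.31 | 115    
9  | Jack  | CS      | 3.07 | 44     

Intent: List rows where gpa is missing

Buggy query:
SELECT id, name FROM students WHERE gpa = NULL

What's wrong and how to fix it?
Bug: '= NULL' is always unknown in SQL three-valued logic, so no rows match

Fix: Use IS NULL to test for NULL

Corrected query:
SELECT id, name FROM students WHERE gpa IS NULL

Result:
id | name 
---+------
4  | Grace
7  | Liam 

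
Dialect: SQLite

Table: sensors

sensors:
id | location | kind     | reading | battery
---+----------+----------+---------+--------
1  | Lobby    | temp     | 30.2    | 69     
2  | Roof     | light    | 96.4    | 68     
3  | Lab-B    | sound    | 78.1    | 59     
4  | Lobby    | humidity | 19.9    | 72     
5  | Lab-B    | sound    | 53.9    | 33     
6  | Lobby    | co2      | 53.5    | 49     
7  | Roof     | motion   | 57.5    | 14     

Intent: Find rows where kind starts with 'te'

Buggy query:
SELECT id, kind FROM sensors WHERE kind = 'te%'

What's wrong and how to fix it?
Bug: '=' compares the literal string including the % character; pattern matching needs LIKE

Fix: Replace '=' with LIKE so 'te%' is treated as a pattern

Corrected query:
SELECT id, kind FROM sensors WHERE kind LIKE 'te%'

Result:
id | kind
---+-----
1  | temp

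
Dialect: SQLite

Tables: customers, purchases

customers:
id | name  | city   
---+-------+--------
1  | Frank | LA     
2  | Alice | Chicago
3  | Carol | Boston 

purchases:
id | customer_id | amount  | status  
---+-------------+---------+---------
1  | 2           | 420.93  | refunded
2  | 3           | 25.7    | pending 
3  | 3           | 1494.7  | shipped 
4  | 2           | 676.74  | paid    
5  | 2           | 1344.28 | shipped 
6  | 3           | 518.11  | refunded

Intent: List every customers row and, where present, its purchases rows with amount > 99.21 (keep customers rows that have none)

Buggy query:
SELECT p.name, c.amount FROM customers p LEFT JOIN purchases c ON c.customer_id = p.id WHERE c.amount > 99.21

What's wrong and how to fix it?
Bug: A WHERE condition on the right-hand table after LEFT JOIN drops unmatched parents

Fix: Put 'c.amount > 99.21' in the JOIN's ON clause instead of WHERE

Corrected query:
SELECT p.name, c.amount FROM customers p LEFT JOIN purchases c ON c.customer_id = p.id AND c.amount > 99.21

Result:
name  | amount 
------+--------
Frank | NULL   
Alice | 420.93 
Alice | 676.74 
Alice | 1344.28
Carol | 518.11 
Carol | 1494.7 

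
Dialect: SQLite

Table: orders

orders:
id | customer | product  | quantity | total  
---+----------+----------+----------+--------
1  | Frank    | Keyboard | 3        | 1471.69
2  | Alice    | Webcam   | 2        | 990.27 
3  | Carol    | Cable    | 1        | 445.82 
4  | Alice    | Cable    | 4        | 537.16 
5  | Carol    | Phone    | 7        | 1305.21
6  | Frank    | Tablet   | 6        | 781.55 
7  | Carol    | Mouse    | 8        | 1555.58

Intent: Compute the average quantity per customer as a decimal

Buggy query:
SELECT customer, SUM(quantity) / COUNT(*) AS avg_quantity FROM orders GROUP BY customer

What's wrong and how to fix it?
Bug: Both operands are integers, so '/' performs integer division and truncates

Fix: Multiply by 1.0 (or CAST to REAL) to force floating-point division

Corrected query:
SELECT customer, SUM(quantity) * 1.0 / COUNT(*) AS avg_quantity FROM orders GROUP BY customer

Result:
customer | avg_quantity
---------+-------------
Alice    | 3           
Carol    | 5.333333    
Frank    | 4.5         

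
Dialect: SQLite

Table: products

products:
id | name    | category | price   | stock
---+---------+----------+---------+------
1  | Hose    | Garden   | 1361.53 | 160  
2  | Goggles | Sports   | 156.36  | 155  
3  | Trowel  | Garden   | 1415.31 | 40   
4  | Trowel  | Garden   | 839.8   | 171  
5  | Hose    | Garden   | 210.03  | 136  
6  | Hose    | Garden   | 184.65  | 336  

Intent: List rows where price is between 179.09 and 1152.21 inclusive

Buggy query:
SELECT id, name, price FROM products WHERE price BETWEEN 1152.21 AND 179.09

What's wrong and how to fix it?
Bug: BETWEEN expects the lower bound first; with 1152.21 AND 179.09 the range is empty

Fix: Write BETWEEN 179.09 AND 1152.21

Corrected query:
SELECT id, name, price FROM products WHERE price BETWEEN 179.09 AND 1152.21

Result:
id | name   | price 
---+--------+-------
4  | Trowel | 839.8 
5  | Hose   | 210.03
6  | Hose   | 184.65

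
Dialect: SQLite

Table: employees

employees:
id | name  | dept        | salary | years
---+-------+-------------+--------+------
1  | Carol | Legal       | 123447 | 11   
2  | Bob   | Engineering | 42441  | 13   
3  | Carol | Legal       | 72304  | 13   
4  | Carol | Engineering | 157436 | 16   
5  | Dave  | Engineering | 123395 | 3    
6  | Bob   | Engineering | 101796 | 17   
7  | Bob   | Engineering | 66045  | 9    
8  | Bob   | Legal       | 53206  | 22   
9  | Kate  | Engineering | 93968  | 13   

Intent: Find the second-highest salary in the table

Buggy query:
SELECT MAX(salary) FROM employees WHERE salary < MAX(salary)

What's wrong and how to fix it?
Bug: The inner MAX is an aggregate inside WHERE, which is not allowed

Fix: Put the inner MAX in a scalar subquery

Corrected query:
SELECT MAX(salary) FROM employees WHERE salary < (SELECT MAX(salary) FROM employees)

Result:
MAX(salary)
-----------
123447     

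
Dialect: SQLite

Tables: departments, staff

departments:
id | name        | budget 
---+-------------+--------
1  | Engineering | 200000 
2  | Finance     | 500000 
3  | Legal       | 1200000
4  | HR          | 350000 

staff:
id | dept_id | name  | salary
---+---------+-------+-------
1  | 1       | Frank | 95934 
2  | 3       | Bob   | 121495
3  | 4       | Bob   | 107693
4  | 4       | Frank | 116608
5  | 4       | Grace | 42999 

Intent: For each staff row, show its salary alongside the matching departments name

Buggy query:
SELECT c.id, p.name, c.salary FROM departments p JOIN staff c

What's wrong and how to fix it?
Bug: Missing join condition: each staff row is matched to all departments rows instead of just its own

Fix: Specify the join condition linking the foreign key to the parent id

Corrected query:
SELECT c.id, p.name, c.salary FROM departments p JOIN staff c ON c.dept_id = p.id

Result:
id | name        | salary
---+-------------+-------
1  | Engineering | 95934 
2  | Legal       | 121495
3  | HR          | 107693
4  | HR          | 116608
5  | HR          | 42999 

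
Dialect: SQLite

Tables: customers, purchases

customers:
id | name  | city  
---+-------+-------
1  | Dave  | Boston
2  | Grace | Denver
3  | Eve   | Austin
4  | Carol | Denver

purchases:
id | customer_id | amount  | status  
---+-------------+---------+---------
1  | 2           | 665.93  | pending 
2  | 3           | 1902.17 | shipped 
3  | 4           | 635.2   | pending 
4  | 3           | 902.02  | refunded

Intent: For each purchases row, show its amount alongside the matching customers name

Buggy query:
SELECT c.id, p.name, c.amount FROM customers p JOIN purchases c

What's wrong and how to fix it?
Bug: Missing join condition: each purchases row is matched to all customers rows instead of just its own

Fix: Specify the join condition linking the foreign key to the parent id

Corrected query:
SELECT c.id, p.name, c.amount FROM customers p JOIN purchases c ON c.customer_id = p.id

Result:
id | name  | amount 
---+-------+--------
1  | Grace | 665.93 
2  | Eve   | 1902.17
3  | Carol | 635.2  
4  | Eve   | 902.02 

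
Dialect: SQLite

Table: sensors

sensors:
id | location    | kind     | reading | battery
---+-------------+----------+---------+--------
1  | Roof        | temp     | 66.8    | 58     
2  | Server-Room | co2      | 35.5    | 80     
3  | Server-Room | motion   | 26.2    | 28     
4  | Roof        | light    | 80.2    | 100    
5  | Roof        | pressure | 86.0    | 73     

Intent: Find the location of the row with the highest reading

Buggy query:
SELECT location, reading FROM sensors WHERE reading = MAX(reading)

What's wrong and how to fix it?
Bug: MAX(reading) is an aggregate and cannot be used directly in WHERE

Fix: Wrap MAX in a scalar subquery so WHERE compares against a single value

Corrected query:
SELECT location, reading FROM sensors WHERE reading = (SELECT MAX(reading) FROM sensors)

Result:
location | reading
---------+--------
Roof     | 86     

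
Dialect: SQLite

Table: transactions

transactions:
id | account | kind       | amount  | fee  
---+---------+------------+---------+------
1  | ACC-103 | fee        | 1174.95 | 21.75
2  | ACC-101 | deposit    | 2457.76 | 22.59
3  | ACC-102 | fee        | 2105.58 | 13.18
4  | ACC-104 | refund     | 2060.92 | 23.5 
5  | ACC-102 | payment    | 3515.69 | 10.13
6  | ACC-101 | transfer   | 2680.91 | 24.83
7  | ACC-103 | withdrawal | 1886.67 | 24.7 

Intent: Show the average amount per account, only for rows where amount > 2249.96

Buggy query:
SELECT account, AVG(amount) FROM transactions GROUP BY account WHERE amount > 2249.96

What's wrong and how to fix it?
Bug: Row-level WHERE must come before GROUP BY in the clause order

Fix: Place WHERE between FROM and GROUP BY

Corrected query:
SELECT account, AVG(amount) FROM transactions WHERE amount > 2249.96 GROUP BY account

Result:
account | AVG(amount)
--------+------------
ACC-101 | 2569.335   
ACC-102 | 3515.69    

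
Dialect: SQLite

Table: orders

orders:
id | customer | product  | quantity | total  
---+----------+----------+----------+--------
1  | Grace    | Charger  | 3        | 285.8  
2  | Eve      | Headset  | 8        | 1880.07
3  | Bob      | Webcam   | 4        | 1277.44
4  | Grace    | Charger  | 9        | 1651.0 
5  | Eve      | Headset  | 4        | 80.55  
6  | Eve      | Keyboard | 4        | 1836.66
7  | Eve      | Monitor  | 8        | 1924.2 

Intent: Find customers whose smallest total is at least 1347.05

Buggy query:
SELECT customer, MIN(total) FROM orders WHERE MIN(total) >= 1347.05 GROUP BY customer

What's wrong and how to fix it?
Bug: Aggregates like MIN are computed per group after WHERE runs

Fix: Replace WHERE with HAVING after the GROUP BY

Corrected query:
SELECT customer, MIN(total) FROM orders GROUP BY customer HAVING MIN(total) >= 1347.05

Result:
(no rows)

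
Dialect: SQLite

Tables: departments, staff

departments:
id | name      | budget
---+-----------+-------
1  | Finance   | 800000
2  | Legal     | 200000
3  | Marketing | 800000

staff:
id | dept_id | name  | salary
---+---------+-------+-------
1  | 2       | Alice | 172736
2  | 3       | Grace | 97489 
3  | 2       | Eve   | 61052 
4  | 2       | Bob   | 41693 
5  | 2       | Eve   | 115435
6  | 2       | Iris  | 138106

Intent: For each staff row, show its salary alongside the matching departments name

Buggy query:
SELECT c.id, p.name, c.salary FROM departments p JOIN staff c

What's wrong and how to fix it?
Bug: JOIN with no ON clause produces a cartesian product; every staff row pairs with every departments row

Fix: Add ON c.dept_id = p.id to the JOIN

Corrected query:
SELECT c.id, p.name, c.salary FROM departments p JOIN staff c ON c.dept_id = p.id

Result:
id | name      | salary
---+-----------+-------
1  | Legal     | 172736
2  | Marketing | 97489 
3  | Legal     | 61052 
4  | Legal     | 41693 
5  | Legal     | 115435
6  | Legal     | 138106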